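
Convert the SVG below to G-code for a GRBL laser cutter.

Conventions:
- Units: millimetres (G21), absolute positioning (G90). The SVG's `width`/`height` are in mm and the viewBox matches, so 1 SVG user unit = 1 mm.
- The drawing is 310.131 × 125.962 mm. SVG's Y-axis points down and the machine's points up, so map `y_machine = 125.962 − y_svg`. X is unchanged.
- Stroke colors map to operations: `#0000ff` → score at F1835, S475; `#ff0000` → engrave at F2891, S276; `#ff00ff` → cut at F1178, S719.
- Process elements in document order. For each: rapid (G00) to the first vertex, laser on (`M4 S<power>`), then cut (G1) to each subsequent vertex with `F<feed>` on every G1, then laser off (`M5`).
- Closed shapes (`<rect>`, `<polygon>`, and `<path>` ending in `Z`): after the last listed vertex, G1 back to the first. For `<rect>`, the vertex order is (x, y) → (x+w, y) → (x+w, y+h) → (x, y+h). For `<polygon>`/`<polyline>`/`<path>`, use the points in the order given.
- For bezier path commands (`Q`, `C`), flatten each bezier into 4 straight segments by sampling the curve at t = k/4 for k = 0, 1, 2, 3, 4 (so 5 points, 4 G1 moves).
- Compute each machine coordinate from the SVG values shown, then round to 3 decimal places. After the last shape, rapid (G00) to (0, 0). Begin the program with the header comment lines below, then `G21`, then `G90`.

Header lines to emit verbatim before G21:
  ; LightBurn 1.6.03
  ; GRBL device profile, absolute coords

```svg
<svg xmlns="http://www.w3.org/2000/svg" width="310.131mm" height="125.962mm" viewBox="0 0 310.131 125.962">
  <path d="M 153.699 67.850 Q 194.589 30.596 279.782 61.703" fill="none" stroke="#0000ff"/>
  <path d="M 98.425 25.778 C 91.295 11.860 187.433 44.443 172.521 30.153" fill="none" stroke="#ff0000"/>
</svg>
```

; LightBurn 1.6.03
; GRBL device profile, absolute coords
G21
G90
G00 X153.699 Y58.112
M4 S475
G1 X176.913 Y72.466 F1835
G1 X205.665 Y78.276 F1835
G1 X239.954 Y75.540 F1835
G1 X279.782 Y64.259 F1835
M5
G00 X98.425 Y100.184
M4 S276
G1 X109.092 Y103.363 F2891
G1 X138.391 Y97.857 F2891
G1 X166.232 Y92.421 F2891
G1 X172.521 Y95.809 F2891
M5
G00 X0.000 Y0.000

viewBox `0 0 310.131 125.962` with mm width/height → 1 unit = 1 mm. Flip: y_m = 125.962 − y_svg.

**Shape 1** — `<path>` quadratic bezier, stroke `#0000ff` → score (S475, F1835). Control points (SVG): P0=(153.699,67.850), P1=(194.589,30.596), P2=(279.782,61.703); sampled at t=k/4. Machine vertices: (153.699,58.112) → (176.913,72.466) → (205.665,78.276) → (239.954,75.540) → (279.782,64.259). Open path.

**Shape 2** — `<path>` cubic bezier, stroke `#ff0000` → engrave (S276, F2891). Control points (SVG): P0=(98.425,25.778), P1=(91.295,11.860), P2=(187.433,44.443), P3=(172.521,30.153); sampled at t=k/4. Machine vertices: (98.425,100.184) → (109.092,103.363) → (138.391,97.857) → (166.232,92.421) → (172.521,95.809). Open path.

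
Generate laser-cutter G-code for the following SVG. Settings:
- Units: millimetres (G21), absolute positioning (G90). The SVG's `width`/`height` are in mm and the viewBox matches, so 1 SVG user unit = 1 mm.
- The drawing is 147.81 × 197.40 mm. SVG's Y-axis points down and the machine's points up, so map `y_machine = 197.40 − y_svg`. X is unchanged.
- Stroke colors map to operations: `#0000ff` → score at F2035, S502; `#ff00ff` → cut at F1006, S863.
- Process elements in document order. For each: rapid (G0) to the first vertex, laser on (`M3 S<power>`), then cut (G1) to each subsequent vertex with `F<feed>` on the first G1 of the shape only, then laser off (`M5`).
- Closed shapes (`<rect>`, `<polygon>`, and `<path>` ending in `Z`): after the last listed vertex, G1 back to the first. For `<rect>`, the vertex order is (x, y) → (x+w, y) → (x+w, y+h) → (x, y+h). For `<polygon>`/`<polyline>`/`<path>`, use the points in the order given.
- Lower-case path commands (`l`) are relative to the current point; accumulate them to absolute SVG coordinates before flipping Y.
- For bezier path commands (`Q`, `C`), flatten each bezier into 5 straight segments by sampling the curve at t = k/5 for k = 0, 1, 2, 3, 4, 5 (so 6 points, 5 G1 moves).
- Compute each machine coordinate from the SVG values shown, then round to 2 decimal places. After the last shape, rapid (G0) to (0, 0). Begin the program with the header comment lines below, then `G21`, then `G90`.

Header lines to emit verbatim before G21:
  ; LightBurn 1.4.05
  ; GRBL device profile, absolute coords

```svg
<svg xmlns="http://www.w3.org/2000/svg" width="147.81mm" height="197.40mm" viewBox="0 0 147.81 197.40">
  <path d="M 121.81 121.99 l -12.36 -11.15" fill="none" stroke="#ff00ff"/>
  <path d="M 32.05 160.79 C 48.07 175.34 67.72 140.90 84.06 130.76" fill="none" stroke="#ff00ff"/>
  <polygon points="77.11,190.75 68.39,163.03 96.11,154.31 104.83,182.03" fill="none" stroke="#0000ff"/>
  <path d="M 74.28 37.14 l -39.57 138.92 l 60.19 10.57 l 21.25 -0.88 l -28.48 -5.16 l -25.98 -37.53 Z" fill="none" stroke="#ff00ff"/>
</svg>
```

Since the viewBox matches the mm dimensions, user units are millimetres directly. The only transform is the Y-flip y_m = 197.40 − y_svg.

Shape 1 is a line segment drawn with `<path>`. Its stroke #ff00ff means cut at S863, F1006. After flipping Y the toolpath is (121.81,75.41) → (109.45,86.56).

Shape 2 is a cubic bezier drawn with `<path>`. Its stroke #ff00ff means cut at S863, F1006. After flipping Y the toolpath is (32.05,36.61) → (42.04,33.17) → (52.57,37.97) → (63.31,47.50) → (73.91,58.23) → (84.06,66.64).

Shape 3 is a regular polygon drawn with `<polygon>`. Its stroke #0000ff means score at S502, F2035. After flipping Y the toolpath is (77.11,6.65) → (68.39,34.37) → (96.11,43.09) → (104.83,15.37) → (77.11,6.65), returning to the start.

Shape 4 is a closed polygon drawn with `<path>`. Its stroke #ff00ff means cut at S863, F1006. After flipping Y the toolpath is (74.28,160.26) → (34.71,21.34) → (94.90,10.77) → (116.15,11.65) → (87.67,16.81) → (61.69,54.34) → (74.28,160.26), returning to the start.

; LightBurn 1.4.05
; GRBL device profile, absolute coords
G21
G90
G0 X121.81 Y75.41
M3 S863
G1 X109.45 Y86.56 F1006
M5
G0 X32.05 Y36.61
M3 S863
G1 X42.04 Y33.17 F1006
G1 X52.57 Y37.97
G1 X63.31 Y47.50
G1 X73.91 Y58.23
G1 X84.06 Y66.64
M5
G0 X77.11 Y6.65
M3 S502
G1 X68.39 Y34.37 F2035
G1 X96.11 Y43.09
G1 X104.83 Y15.37
G1 X77.11 Y6.65
M5
G0 X74.28 Y160.26
M3 S863
G1 X34.71 Y21.34 F1006
G1 X94.90 Y10.77
G1 X116.15 Y11.65
G1 X87.67 Y16.81
G1 X61.69 Y54.34
G1 X74.28 Y160.26
M5
G0 X0.00 Y0.00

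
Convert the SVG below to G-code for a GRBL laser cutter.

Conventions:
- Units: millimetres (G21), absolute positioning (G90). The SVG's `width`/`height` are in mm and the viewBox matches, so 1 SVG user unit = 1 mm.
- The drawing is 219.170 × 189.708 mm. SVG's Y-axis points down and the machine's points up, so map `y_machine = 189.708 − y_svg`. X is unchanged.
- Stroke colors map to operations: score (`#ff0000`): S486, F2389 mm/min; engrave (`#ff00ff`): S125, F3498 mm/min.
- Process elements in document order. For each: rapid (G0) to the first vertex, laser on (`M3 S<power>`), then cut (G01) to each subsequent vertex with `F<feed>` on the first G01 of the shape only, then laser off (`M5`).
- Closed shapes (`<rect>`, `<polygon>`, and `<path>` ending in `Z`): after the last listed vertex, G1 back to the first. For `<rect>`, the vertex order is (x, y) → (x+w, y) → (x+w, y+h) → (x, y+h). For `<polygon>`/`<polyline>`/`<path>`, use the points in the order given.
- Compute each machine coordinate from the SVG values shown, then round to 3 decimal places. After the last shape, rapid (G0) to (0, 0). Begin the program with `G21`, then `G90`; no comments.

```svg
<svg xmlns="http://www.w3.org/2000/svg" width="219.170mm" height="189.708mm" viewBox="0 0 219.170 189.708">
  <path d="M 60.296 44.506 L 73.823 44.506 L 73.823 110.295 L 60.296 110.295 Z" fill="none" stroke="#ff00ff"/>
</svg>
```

G21
G90
G0 X60.296 Y145.202
M3 S125
G01 X73.823 Y145.202 F3498
G01 X73.823 Y79.413
G01 X60.296 Y79.413
G01 X60.296 Y145.202
M5
G0 X0.000 Y0.000

Since the viewBox matches the mm dimensions, user units are millimetres directly. The only transform is the Y-flip y_m = 189.708 − y_svg.

Shape 1 is a rectangle drawn with `<path>`. Its stroke #ff00ff means engrave at S125, F3498. After flipping Y the toolpath is (60.296,145.202) → (73.823,145.202) → (73.823,79.413) → (60.296,79.413) → (60.296,145.202), returning to the start.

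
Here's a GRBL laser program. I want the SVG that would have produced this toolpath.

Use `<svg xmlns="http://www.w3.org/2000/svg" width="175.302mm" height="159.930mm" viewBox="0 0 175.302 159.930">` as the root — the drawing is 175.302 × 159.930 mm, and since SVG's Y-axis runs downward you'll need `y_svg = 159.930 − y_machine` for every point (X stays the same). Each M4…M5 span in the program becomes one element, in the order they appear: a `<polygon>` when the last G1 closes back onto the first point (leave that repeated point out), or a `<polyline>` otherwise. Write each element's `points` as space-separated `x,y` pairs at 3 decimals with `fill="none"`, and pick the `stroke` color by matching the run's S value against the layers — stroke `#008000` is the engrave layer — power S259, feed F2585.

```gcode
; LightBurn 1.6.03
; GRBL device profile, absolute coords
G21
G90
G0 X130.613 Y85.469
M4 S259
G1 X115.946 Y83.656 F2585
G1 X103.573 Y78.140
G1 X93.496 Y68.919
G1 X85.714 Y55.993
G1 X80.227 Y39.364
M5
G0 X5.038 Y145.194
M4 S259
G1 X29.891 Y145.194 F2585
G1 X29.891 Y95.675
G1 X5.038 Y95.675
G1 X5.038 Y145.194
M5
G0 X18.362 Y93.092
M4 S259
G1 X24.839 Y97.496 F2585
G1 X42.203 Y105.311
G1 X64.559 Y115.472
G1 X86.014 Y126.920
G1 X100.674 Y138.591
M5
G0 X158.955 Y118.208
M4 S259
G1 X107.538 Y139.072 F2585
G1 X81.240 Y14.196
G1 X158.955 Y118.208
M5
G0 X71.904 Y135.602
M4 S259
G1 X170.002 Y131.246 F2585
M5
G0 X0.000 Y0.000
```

y_svg = 159.930 − y_m. Every run uses S259, so all elements get stroke `#008000` (engrave).

[1] open run; points: 130.613,74.461 115.946,76.274 103.573,81.790 93.496,91.011 85.714,103.937 80.227,120.566

[2] closed run; points: 5.038,14.736 29.891,14.736 29.891,64.255 5.038,64.255

[3] open run; points: 18.362,66.838 24.839,62.434 42.203,54.619 64.559,44.458 86.014,33.010 100.674,21.339

[4] closed run; points: 158.955,41.722 107.538,20.858 81.240,145.734

[5] open run; points: 71.904,24.328 170.002,28.684

<svg xmlns="http://www.w3.org/2000/svg" width="175.302mm" height="159.930mm" viewBox="0 0 175.302 159.930">
  <polyline points="130.613,74.461 115.946,76.274 103.573,81.790 93.496,91.011 85.714,103.937 80.227,120.566" fill="none" stroke="#008000"/>
  <polygon points="5.038,14.736 29.891,14.736 29.891,64.255 5.038,64.255" fill="none" stroke="#008000"/>
  <polyline points="18.362,66.838 24.839,62.434 42.203,54.619 64.559,44.458 86.014,33.010 100.674,21.339" fill="none" stroke="#008000"/>
  <polygon points="158.955,41.722 107.538,20.858 81.240,145.734" fill="none" stroke="#008000"/>
  <polyline points="71.904,24.328 170.002,28.684" fill="none" stroke="#008000"/>
</svg>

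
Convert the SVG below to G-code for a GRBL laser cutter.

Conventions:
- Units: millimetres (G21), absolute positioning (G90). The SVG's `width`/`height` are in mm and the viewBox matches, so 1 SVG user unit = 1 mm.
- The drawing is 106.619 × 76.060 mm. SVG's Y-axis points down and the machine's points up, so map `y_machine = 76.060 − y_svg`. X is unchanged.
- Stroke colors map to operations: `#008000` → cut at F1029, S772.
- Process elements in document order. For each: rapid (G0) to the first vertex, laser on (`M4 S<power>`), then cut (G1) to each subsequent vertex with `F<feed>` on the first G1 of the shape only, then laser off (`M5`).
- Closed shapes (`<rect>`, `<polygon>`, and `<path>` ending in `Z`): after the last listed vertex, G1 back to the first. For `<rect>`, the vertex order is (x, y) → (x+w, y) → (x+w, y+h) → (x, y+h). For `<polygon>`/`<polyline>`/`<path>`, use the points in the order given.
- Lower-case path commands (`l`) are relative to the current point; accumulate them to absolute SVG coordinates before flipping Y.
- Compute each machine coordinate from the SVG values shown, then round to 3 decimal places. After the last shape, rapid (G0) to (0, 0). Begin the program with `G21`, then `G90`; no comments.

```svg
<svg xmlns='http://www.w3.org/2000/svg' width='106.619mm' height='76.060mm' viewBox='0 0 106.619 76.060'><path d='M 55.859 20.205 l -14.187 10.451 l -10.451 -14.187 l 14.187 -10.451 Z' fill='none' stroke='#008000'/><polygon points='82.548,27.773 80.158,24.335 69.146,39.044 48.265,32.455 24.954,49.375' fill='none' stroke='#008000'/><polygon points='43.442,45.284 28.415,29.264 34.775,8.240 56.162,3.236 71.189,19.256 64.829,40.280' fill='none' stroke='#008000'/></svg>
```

G21
G90
G0 X55.859 Y55.855
M4 S772
G1 X41.672 Y45.404 F1029
G1 X31.221 Y59.591
G1 X45.408 Y70.042
G1 X55.859 Y55.855
M5
G0 X82.548 Y48.287
M4 S772
G1 X80.158 Y51.725 F1029
G1 X69.146 Y37.016
G1 X48.265 Y43.605
G1 X24.954 Y26.685
G1 X82.548 Y48.287
M5
G0 X43.442 Y30.776
M4 S772
G1 X28.415 Y46.796 F1029
G1 X34.775 Y67.820
G1 X56.162 Y72.824
G1 X71.189 Y56.804
G1 X64.829 Y35.780
G1 X43.442 Y30.776
M5
G0 X0.000 Y0.000

viewBox `0 0 106.619 76.060` with mm width/height → 1 unit = 1 mm. Flip: y_m = 76.060 − y_svg.

**Shape 1** — `<path>` regular polygon, stroke `#008000` → cut (S772, F1029). Machine vertices: (55.859,55.855) → (41.672,45.404) → (31.221,59.591) → (45.408,70.042) → (55.859,55.855). Closed: final G1 returns to the first vertex.

**Shape 2** — `<polygon>` closed polygon, stroke `#008000` → cut (S772, F1029). Machine vertices: (82.548,48.287) → (80.158,51.725) → (69.146,37.016) → (48.265,43.605) → (24.954,26.685) → (82.548,48.287). Closed: final G1 returns to the first vertex.

**Shape 3** — `<polygon>` regular polygon, stroke `#008000` → cut (S772, F1029). Machine vertices: (43.442,30.776) → (28.415,46.796) → (34.775,67.820) → (56.162,72.824) → (71.189,56.804) → (64.829,35.780) → (43.442,30.776). Closed: final G1 returns to the first vertex.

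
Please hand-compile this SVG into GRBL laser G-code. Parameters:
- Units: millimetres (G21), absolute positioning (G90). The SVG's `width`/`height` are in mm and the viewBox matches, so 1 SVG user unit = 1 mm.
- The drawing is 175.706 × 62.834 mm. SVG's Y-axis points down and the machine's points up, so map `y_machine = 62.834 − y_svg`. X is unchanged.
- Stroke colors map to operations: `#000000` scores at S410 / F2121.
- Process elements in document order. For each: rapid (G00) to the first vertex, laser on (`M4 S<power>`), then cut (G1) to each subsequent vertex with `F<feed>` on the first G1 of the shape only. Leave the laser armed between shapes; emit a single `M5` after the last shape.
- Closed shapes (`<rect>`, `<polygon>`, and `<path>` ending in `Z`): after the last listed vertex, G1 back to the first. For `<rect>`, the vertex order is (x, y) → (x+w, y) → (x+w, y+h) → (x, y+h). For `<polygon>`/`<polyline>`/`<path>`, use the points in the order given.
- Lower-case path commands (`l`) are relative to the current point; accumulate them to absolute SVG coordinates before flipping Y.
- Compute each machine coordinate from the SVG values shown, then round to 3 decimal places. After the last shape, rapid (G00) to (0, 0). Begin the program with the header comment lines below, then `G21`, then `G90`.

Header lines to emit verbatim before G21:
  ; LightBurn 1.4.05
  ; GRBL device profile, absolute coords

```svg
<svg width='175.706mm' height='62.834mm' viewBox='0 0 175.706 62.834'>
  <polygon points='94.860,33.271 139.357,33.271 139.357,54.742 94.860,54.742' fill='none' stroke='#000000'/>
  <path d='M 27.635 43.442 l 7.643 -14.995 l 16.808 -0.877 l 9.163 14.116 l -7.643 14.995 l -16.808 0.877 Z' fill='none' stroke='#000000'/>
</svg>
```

1 u = 1 mm; y_m = 62.834 − y.

[1] `<polygon>` rectangle, #000000→score S410 F2121: (94.860,29.563) → (139.357,29.563) → (139.357,8.092) → (94.860,8.092) → (94.860,29.563) (closed)

[2] `<path>` regular polygon, #000000→score S410 F2121: (27.635,19.392) → (35.278,34.387) → (52.086,35.264) → (61.249,21.148) → (53.606,6.153) → (36.798,5.276) → (27.635,19.392) (closed)

; LightBurn 1.4.05
; GRBL device profile, absolute coords
G21
G90
G00 X94.860 Y29.563
M4 S410
G1 X139.357 Y29.563 F2121
G1 X139.357 Y8.092
G1 X94.860 Y8.092
G1 X94.860 Y29.563
G00 X27.635 Y19.392
M4 S410
G1 X35.278 Y34.387 F2121
G1 X52.086 Y35.264
G1 X61.249 Y21.148
G1 X53.606 Y6.153
G1 X36.798 Y5.276
G1 X27.635 Y19.392
M5
G00 X0.000 Y0.000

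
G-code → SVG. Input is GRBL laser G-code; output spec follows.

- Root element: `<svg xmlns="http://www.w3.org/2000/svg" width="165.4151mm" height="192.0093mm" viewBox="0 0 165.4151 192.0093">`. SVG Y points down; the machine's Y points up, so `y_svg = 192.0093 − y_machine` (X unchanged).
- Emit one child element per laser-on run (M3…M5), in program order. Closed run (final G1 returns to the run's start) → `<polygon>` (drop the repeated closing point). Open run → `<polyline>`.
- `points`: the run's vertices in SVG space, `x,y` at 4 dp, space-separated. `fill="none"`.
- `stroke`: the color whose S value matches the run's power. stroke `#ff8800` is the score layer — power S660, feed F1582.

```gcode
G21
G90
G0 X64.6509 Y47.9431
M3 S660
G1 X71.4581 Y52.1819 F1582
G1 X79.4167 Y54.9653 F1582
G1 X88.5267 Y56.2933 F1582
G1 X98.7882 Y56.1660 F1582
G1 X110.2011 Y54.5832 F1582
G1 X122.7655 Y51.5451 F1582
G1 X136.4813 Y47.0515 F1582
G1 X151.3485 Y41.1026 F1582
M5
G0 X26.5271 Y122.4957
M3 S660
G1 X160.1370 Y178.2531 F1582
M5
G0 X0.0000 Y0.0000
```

Machine Y-up, SVG Y-down with viewBox height 192.0093, so y_svg = 192.0093 − y_machine; X carries over. Every run uses S660, so all elements get stroke `#ff8800` (score).

Run 1: The run is open, so emit a `<polyline>` with points (Y-flipped): 64.6509,144.0662 71.4581,139.8274 79.4167,137.0440 88.5267,135.7160 98.7882,135.8433 110.2011,137.4261 122.7655,140.4642 136.4813,144.9578 151.3485,150.9067.

Run 2: The run is open, so emit a `<polyline>` with points (Y-flipped): 26.5271,69.5136 160.1370,13.7562.

<svg xmlns="http://www.w3.org/2000/svg" width="165.4151mm" height="192.0093mm" viewBox="0 0 165.4151 192.0093">
  <polyline points="64.6509,144.0662 71.4581,139.8274 79.4167,137.0440 88.5267,135.7160 98.7882,135.8433 110.2011,137.4261 122.7655,140.4642 136.4813,144.9578 151.3485,150.9067" fill="none" stroke="#ff8800"/>
  <polyline points="26.5271,69.5136 160.1370,13.7562" fill="none" stroke="#ff8800"/>
</svg>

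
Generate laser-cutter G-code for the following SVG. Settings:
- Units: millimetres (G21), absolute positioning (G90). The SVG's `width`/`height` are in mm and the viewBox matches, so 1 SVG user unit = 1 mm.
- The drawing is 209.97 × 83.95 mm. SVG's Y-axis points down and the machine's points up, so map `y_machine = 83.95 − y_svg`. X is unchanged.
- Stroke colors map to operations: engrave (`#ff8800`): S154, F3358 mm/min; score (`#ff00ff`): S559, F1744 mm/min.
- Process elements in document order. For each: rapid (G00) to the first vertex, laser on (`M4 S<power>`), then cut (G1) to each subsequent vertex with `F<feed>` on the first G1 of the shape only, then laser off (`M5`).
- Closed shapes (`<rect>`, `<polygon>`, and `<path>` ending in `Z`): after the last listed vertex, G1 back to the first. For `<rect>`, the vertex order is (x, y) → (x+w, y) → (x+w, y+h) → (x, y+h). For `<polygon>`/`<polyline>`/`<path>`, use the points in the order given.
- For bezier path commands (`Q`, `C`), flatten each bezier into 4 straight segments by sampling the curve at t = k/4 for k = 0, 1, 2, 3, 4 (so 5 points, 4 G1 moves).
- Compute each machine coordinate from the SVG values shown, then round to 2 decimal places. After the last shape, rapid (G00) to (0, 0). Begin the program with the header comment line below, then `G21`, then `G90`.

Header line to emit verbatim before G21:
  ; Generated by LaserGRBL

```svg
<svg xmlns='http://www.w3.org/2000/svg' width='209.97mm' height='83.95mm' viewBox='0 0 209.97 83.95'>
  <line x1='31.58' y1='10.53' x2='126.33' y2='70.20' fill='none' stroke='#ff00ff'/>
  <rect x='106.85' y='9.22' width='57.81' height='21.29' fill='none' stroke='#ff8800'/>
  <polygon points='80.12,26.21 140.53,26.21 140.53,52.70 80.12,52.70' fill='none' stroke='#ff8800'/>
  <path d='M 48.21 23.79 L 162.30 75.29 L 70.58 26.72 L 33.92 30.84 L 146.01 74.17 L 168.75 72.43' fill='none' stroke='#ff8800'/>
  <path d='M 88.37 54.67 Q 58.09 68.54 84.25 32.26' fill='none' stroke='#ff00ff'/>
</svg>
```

viewBox `0 0 209.97 83.95` with mm width/height → 1 unit = 1 mm. Flip: y_m = 83.95 − y_svg.

**Shape 1** — `<line>` line segment, stroke `#ff00ff` → score (S559, F1744). Machine vertices: (31.58,73.42) → (126.33,13.75). Open path.

**Shape 2** — `<rect>` rectangle, stroke `#ff8800` → engrave (S154, F3358). Machine vertices: (106.85,74.73) → (164.66,74.73) → (164.66,53.44) → (106.85,53.44) → (106.85,74.73). Closed: final G1 returns to the first vertex.

**Shape 3** — `<polygon>` rectangle, stroke `#ff8800` → engrave (S154, F3358). Machine vertices: (80.12,57.74) → (140.53,57.74) → (140.53,31.25) → (80.12,31.25) → (80.12,57.74). Closed: final G1 returns to the first vertex.

**Shape 4** — `<path>` open polyline, stroke `#ff8800` → engrave (S154, F3358). Machine vertices: (48.21,60.16) → (162.30,8.66) → (70.58,57.23) → (33.92,53.11) → (146.01,9.78) → (168.75,11.52). Open path.

**Shape 5** — `<path>` quadratic bezier, stroke `#ff00ff` → score (S559, F1744). Control points (SVG): P0=(88.37,54.67), P1=(58.09,68.54), P2=(84.25,32.26); sampled at t=k/4. Machine vertices: (88.37,29.28) → (76.76,25.48) → (72.20,27.95) → (74.70,36.68) → (84.25,51.69). Open path.

; Generated by LaserGRBL
G21
G90
G00 X31.58 Y73.42
M4 S559
G1 X126.33 Y13.75 F1744
M5
G00 X106.85 Y74.73
M4 S154
G1 X164.66 Y74.73 F3358
G1 X164.66 Y53.44
G1 X106.85 Y53.44
G1 X106.85 Y74.73
M5
G00 X80.12 Y57.74
M4 S154
G1 X140.53 Y57.74 F3358
G1 X140.53 Y31.25
G1 X80.12 Y31.25
G1 X80.12 Y57.74
M5
G00 X48.21 Y60.16
M4 S154
G1 X162.30 Y8.66 F3358
G1 X70.58 Y57.23
G1 X33.92 Y53.11
G1 X146.01 Y9.78
G1 X168.75 Y11.52
M5
G00 X88.37 Y29.28
M4 S559
G1 X76.76 Y25.48 F1744
G1 X72.20 Y27.95
G1 X74.70 Y36.68
G1 X84.25 Y51.69
M5
G00 X0.00 Y0.00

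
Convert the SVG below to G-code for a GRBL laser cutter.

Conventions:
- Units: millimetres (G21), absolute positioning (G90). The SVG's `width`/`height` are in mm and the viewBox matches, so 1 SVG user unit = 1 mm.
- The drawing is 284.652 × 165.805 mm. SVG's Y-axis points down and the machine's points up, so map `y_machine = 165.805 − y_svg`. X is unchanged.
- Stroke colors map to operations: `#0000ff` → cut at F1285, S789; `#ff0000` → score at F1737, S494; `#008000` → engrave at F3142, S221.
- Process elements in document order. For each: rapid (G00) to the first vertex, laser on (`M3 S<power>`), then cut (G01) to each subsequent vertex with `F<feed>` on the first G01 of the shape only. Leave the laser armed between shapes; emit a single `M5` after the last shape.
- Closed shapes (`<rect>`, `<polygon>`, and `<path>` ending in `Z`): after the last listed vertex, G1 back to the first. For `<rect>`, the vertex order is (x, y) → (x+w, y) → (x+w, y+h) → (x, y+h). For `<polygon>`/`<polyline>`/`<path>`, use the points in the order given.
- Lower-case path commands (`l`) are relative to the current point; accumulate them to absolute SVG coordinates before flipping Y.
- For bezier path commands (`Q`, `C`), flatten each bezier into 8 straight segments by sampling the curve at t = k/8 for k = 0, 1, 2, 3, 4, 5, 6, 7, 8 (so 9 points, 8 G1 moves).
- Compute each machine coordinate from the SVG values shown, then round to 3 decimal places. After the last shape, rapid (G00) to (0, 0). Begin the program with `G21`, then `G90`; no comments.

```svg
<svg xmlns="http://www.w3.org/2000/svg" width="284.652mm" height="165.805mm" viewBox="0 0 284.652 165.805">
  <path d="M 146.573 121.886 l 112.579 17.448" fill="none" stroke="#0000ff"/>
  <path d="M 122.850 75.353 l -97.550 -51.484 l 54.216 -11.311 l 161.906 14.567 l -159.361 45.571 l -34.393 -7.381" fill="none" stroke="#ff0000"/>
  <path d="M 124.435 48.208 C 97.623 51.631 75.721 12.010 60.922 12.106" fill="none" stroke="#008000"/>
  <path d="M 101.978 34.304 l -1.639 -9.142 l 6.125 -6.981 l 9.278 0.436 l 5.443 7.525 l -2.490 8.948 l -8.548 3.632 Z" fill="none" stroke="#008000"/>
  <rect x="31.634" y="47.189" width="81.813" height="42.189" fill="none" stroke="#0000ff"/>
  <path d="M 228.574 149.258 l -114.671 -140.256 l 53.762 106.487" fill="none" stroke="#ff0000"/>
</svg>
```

G21
G90
G00 X146.573 Y43.919
M3 S789
G01 X259.152 Y26.471 F1285
G00 X122.850 Y90.452
M3 S494
G01 X25.300 Y141.936 F1737
G01 X79.516 Y153.247
G01 X241.422 Y138.680
G01 X82.061 Y93.109
G01 X47.668 Y100.490
G00 X124.435 Y117.597
M3 S221
G01 X114.615 Y118.169 F3142
G01 X105.281 Y121.807
G01 X96.459 Y127.541
G01 X88.174 Y134.400
G01 X80.452 Y141.416
G01 X73.319 Y147.617
G01 X66.800 Y152.035
G01 X60.922 Y153.699
G00 X101.978 Y131.501
M3 S221
G01 X100.339 Y140.643 F3142
G01 X106.464 Y147.624
G01 X115.742 Y147.188
G01 X121.185 Y139.663
G01 X118.695 Y130.715
G01 X110.147 Y127.083
G01 X101.978 Y131.501
G00 X31.634 Y118.616
M3 S789
G01 X113.447 Y118.616 F1285
G01 X113.447 Y76.427
G01 X31.634 Y76.427
G01 X31.634 Y118.616
G00 X228.574 Y16.547
M3 S494
G01 X113.903 Y156.803 F1737
G01 X167.665 Y50.316
M5
G00 X0.000 Y0.000

1 u = 1 mm; y_m = 165.805 − y.

[1] `<path>` line segment, #0000ff→cut S789 F1285: (146.573,43.919) → (259.152,26.471)

[2] `<path>` open polyline, #ff0000→score S494 F1737: (122.850,90.452) → (25.300,141.936) → (79.516,153.247) → (241.422,138.680) → (82.061,93.109) → (47.668,100.490)

[3] `<path>` cubic bezier, #008000→engrave S221 F3142: (124.435,117.597) → (114.615,118.169) → (105.281,121.807) → (96.459,127.541) → (88.174,134.400) → (80.452,141.416) → (73.319,147.617) → (66.800,152.035) → (60.922,153.699)

[4] `<path>` regular polygon, #008000→engrave S221 F3142: (101.978,131.501) → (100.339,140.643) → (106.464,147.624) → (115.742,147.188) → (121.185,139.663) → (118.695,130.715) → (110.147,127.083) → (101.978,131.501) (closed)

[5] `<rect>` rectangle, #0000ff→cut S789 F1285: (31.634,118.616) → (113.447,118.616) → (113.447,76.427) → (31.634,76.427) → (31.634,118.616) (closed)

[6] `<path>` open polyline, #ff0000→score S494 F1737: (228.574,16.547) → (113.903,156.803) → (167.665,50.316)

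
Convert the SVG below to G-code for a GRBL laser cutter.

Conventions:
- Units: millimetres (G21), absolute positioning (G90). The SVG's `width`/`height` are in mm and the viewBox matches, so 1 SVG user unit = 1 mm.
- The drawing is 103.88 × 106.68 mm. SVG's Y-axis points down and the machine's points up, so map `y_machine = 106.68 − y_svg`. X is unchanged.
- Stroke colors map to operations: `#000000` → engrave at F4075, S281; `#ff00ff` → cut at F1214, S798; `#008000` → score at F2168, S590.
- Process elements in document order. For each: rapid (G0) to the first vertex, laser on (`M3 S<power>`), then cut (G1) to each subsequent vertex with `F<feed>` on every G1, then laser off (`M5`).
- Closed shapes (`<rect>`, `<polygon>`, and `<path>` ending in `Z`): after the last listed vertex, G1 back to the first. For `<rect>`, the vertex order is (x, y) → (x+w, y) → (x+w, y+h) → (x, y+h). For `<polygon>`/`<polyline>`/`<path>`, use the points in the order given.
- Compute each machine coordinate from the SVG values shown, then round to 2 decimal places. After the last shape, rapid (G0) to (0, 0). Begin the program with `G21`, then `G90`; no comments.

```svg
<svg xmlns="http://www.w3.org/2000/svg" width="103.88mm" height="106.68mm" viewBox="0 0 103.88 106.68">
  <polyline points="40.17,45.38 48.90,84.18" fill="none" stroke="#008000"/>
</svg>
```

G21
G90
G0 X40.17 Y61.30
M3 S590
G1 X48.90 Y22.50 F2168
M5
G0 X0.00 Y0.00

1 u = 1 mm; y_m = 106.68 − y.

[1] `<polyline>` line segment, #008000→score S590 F2168: (40.17,61.30) → (48.90,22.50)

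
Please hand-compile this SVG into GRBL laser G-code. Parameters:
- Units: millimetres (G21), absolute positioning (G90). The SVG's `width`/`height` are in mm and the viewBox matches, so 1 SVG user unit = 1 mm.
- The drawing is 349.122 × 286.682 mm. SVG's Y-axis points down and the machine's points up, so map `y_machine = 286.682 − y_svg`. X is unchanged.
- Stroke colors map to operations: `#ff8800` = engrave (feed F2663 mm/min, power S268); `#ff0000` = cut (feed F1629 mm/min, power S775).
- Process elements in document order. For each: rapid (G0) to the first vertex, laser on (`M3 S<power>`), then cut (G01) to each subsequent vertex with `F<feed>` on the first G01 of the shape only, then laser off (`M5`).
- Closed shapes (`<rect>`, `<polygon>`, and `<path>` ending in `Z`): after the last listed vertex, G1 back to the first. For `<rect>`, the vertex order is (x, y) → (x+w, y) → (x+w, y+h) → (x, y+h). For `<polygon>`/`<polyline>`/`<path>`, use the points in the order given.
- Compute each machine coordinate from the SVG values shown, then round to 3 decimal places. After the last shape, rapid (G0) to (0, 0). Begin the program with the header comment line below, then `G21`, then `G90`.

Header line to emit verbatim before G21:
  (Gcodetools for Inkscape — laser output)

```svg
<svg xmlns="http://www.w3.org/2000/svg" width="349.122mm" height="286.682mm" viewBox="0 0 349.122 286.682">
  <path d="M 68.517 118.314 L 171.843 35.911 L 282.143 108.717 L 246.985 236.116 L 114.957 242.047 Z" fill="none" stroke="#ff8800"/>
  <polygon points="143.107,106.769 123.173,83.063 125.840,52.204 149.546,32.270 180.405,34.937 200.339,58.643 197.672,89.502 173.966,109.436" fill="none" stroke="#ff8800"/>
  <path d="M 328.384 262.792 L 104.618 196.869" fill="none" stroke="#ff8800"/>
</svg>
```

Since the viewBox matches the mm dimensions, user units are millimetres directly. The only transform is the Y-flip y_m = 286.682 − y_svg.

Shape 1 is a regular polygon drawn with `<path>`. Its stroke #ff8800 means engrave at S268, F2663. After flipping Y the toolpath is (68.517,168.368) → (171.843,250.771) → (282.143,177.965) → (246.985,50.566) → (114.957,44.635) → (68.517,168.368), returning to the start.

Shape 2 is a regular polygon drawn with `<polygon>`. Its stroke #ff8800 means engrave at S268, F2663. After flipping Y the toolpath is (143.107,179.913) → (123.173,203.619) → (125.840,234.478) → (149.546,254.412) → (180.405,251.745) → (200.339,228.039) → (197.672,197.180) → (173.966,177.246) → (143.107,179.913), returning to the start.

Shape 3 is a line segment drawn with `<path>`. Its stroke #ff8800 means engrave at S268, F2663. After flipping Y the toolpath is (328.384,23.890) → (104.618,89.813).

(Gcodetools for Inkscape — laser output)
G21
G90
G0 X68.517 Y168.368
M3 S268
G01 X171.843 Y250.771 F2663
G01 X282.143 Y177.965
G01 X246.985 Y50.566
G01 X114.957 Y44.635
G01 X68.517 Y168.368
M5
G0 X143.107 Y179.913
M3 S268
G01 X123.173 Y203.619 F2663
G01 X125.840 Y234.478
G01 X149.546 Y254.412
G01 X180.405 Y251.745
G01 X200.339 Y228.039
G01 X197.672 Y197.180
G01 X173.966 Y177.246
G01 X143.107 Y179.913
M5
G0 X328.384 Y23.890
M3 S268
G01 X104.618 Y89.813 F2663
M5
G0 X0.000 Y0.000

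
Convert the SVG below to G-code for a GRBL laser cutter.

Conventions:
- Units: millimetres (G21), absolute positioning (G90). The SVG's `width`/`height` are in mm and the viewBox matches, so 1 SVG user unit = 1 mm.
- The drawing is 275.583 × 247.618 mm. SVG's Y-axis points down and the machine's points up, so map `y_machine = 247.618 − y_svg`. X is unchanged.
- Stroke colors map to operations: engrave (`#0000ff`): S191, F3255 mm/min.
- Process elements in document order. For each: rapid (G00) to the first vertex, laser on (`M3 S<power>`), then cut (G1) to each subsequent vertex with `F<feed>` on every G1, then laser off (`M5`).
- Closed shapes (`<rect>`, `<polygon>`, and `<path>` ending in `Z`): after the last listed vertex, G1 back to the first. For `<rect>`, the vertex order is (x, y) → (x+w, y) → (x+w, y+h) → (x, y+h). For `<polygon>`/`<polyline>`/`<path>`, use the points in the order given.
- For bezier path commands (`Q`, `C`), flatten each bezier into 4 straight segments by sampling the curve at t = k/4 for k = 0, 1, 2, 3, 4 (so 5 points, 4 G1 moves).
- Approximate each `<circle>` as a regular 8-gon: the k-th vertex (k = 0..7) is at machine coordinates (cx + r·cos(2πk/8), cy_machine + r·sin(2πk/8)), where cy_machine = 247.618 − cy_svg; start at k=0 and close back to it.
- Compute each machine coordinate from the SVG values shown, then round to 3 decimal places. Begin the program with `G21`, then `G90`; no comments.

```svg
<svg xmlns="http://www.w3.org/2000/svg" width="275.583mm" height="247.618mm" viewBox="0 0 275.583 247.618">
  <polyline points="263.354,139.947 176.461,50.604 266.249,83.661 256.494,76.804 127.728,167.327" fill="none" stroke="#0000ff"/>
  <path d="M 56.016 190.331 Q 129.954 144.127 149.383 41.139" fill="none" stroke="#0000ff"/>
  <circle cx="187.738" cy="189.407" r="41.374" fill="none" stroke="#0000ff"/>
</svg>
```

viewBox `0 0 275.583 247.618` with mm width/height → 1 unit = 1 mm. Flip: y_m = 247.618 − y_svg.

**Shape 1** — `<polyline>` open polyline, stroke `#0000ff` → engrave (S191, F3255). Machine vertices: (263.354,107.671) → (176.461,197.014) → (266.249,163.957) → (256.494,170.814) → (127.728,80.291). Open path.

**Shape 2** — `<path>` quadratic bezier, stroke `#0000ff` → engrave (S191, F3255). Control points (SVG): P0=(56.016,190.331), P1=(129.954,144.127), P2=(149.383,41.139); sampled at t=k/4. Machine vertices: (56.016,57.287) → (89.578,83.938) → (116.327,117.687) → (136.262,158.534) → (149.383,206.479). Open path.

**Shape 3** — `<circle>` circle, stroke `#0000ff` → engrave (S191, F3255). Machine vertices: (229.112,58.211) → (216.994,87.467) → (187.738,99.585) → (158.482,87.467) → (146.364,58.211) → (158.482,28.955) → (187.738,16.837) → (216.994,28.955) → (229.112,58.211). Closed: final G1 returns to the first vertex.

G21
G90
G00 X263.354 Y107.671
M3 S191
G1 X176.461 Y197.014 F3255
G1 X266.249 Y163.957 F3255
G1 X256.494 Y170.814 F3255
G1 X127.728 Y80.291 F3255
M5
G00 X56.016 Y57.287
M3 S191
G1 X89.578 Y83.938 F3255
G1 X116.327 Y117.687 F3255
G1 X136.262 Y158.534 F3255
G1 X149.383 Y206.479 F3255
M5
G00 X229.112 Y58.211
M3 S191
G1 X216.994 Y87.467 F3255
G1 X187.738 Y99.585 F3255
G1 X158.482 Y87.467 F3255
G1 X146.364 Y58.211 F3255
G1 X158.482 Y28.955 F3255
G1 X187.738 Y16.837 F3255
G1 X216.994 Y28.955 F3255
G1 X229.112 Y58.211 F3255
M5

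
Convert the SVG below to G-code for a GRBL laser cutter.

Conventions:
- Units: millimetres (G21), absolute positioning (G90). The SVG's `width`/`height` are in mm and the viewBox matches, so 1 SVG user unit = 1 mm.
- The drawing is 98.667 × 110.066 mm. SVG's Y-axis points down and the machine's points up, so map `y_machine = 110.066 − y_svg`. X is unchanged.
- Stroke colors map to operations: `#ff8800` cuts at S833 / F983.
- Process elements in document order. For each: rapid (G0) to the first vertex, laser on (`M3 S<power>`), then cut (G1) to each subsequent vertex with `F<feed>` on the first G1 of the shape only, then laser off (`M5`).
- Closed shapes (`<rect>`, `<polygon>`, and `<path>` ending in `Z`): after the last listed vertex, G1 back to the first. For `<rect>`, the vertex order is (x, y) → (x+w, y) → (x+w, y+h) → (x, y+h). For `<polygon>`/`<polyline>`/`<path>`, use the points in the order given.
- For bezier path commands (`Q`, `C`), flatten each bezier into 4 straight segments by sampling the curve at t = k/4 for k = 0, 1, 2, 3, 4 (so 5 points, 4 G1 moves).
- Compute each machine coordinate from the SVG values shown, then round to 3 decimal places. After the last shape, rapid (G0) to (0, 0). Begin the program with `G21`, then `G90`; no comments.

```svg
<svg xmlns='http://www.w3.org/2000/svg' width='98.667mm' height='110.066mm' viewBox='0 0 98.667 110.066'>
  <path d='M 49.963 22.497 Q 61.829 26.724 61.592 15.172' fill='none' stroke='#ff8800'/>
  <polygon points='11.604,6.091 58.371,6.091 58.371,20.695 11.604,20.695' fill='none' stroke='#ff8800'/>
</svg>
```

Since the viewBox matches the mm dimensions, user units are millimetres directly. The only transform is the Y-flip y_m = 110.066 − y_svg.

Shape 1 is a quadratic bezier drawn with `<path>`. Its stroke #ff8800 means cut at S833, F983. After flipping Y the toolpath is (49.963,87.569) → (55.140,86.442) → (58.803,87.287) → (60.954,90.104) → (61.592,94.894).

Shape 2 is a rectangle drawn with `<polygon>`. Its stroke #ff8800 means cut at S833, F983. After flipping Y the toolpath is (11.604,103.975) → (58.371,103.975) → (58.371,89.371) → (11.604,89.371) → (11.604,103.975), returning to the start.

G21
G90
G0 X49.963 Y87.569
M3 S833
G1 X55.140 Y86.442 F983
G1 X58.803 Y87.287
G1 X60.954 Y90.104
G1 X61.592 Y94.894
M5
G0 X11.604 Y103.975
M3 S833
G1 X58.371 Y103.975 F983
G1 X58.371 Y89.371
G1 X11.604 Y89.371
G1 X11.604 Y103.975
M5
G0 X0.000 Y0.000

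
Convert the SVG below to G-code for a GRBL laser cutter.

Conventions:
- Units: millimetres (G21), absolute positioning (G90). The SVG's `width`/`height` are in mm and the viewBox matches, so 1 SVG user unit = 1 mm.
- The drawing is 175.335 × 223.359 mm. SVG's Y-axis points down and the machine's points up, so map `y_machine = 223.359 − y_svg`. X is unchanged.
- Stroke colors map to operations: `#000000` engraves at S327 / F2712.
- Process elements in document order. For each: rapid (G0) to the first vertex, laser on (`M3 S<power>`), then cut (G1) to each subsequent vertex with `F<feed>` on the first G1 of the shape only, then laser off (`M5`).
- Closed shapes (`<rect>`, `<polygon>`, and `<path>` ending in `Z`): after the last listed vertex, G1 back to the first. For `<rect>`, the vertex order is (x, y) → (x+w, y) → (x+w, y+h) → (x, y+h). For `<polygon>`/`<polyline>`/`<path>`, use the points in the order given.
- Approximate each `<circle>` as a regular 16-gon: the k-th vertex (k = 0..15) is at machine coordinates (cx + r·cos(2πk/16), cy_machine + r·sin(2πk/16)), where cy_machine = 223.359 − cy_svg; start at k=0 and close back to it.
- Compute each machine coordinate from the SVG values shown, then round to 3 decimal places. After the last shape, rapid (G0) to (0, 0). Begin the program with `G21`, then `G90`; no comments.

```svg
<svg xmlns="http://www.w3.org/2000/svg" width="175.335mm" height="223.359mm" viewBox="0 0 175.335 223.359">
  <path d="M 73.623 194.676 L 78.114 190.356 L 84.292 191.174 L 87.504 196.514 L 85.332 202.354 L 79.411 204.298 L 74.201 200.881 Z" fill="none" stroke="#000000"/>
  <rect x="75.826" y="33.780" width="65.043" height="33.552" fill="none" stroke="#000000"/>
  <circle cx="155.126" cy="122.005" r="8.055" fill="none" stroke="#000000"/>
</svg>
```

G21
G90
G0 X73.623 Y28.683
M3 S327
G1 X78.114 Y33.003 F2712
G1 X84.292 Y32.185
G1 X87.504 Y26.845
G1 X85.332 Y21.005
G1 X79.411 Y19.061
G1 X74.201 Y22.478
G1 X73.623 Y28.683
M5
G0 X75.826 Y189.579
M3 S327
G1 X140.869 Y189.579 F2712
G1 X140.869 Y156.027
G1 X75.826 Y156.027
G1 X75.826 Y189.579
M5
G0 X163.181 Y101.354
M3 S327
G1 X162.568 Y104.437 F2712
G1 X160.822 Y107.050
G1 X158.209 Y108.796
G1 X155.126 Y109.409
G1 X152.043 Y108.796
G1 X149.430 Y107.050
G1 X147.684 Y104.437
G1 X147.071 Y101.354
G1 X147.684 Y98.271
G1 X149.430 Y95.658
G1 X152.043 Y93.912
G1 X155.126 Y93.299
G1 X158.209 Y93.912
G1 X160.822 Y95.658
G1 X162.568 Y98.271
G1 X163.181 Y101.354
M5
G0 X0.000 Y0.000

1 u = 1 mm; y_m = 223.359 − y.

[1] `<path>` regular polygon, #000000→engrave S327 F2712: (73.623,28.683) → (78.114,33.003) → (84.292,32.185) → (87.504,26.845) → (85.332,21.005) → (79.411,19.061) → (74.201,22.478) → (73.623,28.683) (closed)

[2] `<rect>` rectangle, #000000→engrave S327 F2712: (75.826,189.579) → (140.869,189.579) → (140.869,156.027) → (75.826,156.027) → (75.826,189.579) (closed)

[3] `<circle>` circle, #000000→engrave S327 F2712: (163.181,101.354) → (162.568,104.437) → (160.822,107.050) → (158.209,108.796) → (155.126,109.409) → (152.043,108.796) → (149.430,107.050) → (147.684,104.437) → (147.071,101.354) → (147.684,98.271) → (149.430,95.658) → (152.043,93.912) → (155.126,93.299) → (158.209,93.912) → (160.822,95.658) → (162.568,98.271) → (163.181,101.354) (closed)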